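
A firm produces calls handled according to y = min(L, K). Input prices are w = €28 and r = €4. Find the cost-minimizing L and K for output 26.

L* = 26, K* = 26

With a fixed-proportions technology, the cost-minimizing bundle uses no slack in either input: L = K = y.
So L = 26 and K = 26.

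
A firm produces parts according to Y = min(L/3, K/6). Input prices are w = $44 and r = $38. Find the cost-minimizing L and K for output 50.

L* = 150, K* = 300

With a fixed-proportions technology, the cost-minimizing bundle uses no slack in either input: L/3 = K/6 = Y.
So L = 3·50 = 150 and K = 6·50 = 300.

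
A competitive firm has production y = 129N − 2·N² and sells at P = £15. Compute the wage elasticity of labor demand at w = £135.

ε = -0.075

From P·MP_N = w with MP_N = 129 − 4N, labor demand is N(w) = (129 − w/15)/4.
dN/dw = −1/(60) = -1/60.
At w = 135, N = 30, so ε = (dN/dw)·(w/N) = (-1/60)·(135/30) = -0.075.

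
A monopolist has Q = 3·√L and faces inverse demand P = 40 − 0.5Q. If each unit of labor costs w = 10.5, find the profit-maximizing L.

Marginal revenue from the inverse demand is MR = 40 − Q.
The marginal product is MP_L = 1.5·L^(-1/2).
A monopolist hires until marginal revenue product equals the wage: MR·MP_L = w.
At L, Q = 3·√L. Substituting and solving: (40 − 3·√L)·1.5·L^(-1/2) = 10.5 gives L = 16.

L* = 16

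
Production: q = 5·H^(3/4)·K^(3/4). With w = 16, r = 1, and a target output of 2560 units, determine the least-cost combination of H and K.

Cost minimization requires the marginal rate of technical substitution to equal the input-price ratio: MP_H/MP_K = w/r.
Here MP_H/MP_K = (3/4)·(K/H)/(3/4) = (K/H). Setting this equal to 16/1 = 16 gives K = 16H.
Substituting into q = 2560: 5·H^(3/4)·(16H)^(3/4) = 2560.
Solving, H = 16 and K = 256.

H* = 16, K* = 256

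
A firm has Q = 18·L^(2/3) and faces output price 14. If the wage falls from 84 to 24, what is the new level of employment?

From P·MP_L = w with MP_L = 12·L^(-1/3), the labor demand is L(w) = (168/w)^(3).
At w = 84: L = 8. At w = 24: L = 343.

L* = 343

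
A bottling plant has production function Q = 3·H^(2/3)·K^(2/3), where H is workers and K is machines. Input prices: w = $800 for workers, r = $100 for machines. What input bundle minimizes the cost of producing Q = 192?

Cost minimization requires the marginal rate of technical substitution to equal the input-price ratio: MP_H/MP_K = w/r.
Here MP_H/MP_K = (2/3)·(K/H)/(2/3) = (K/H). Setting this equal to 800/100 = 8 gives K = 8H.
Substituting into Q = 192: 3·H^(2/3)·(8H)^(2/3) = 192.
Solving, H = 8 and K = 64.

H* = 8, K* = 64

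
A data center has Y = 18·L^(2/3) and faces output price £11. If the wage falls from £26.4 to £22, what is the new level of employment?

From P·MP_L = w with MP_L = 12·L^(-1/3), the labor demand is L(w) = (132/w)^(3).
At w = 26.4: L = 125. At w = 22: L = 216.

L* = 216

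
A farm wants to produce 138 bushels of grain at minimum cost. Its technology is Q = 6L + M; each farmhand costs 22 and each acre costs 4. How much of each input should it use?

The inputs are perfect substitutes, so the firm uses whichever has the lower cost per unit of output.
Cost per unit of output via L is 11/3; via M it is 4. L is cheaper.
Producing Q = 138 with L alone: L = 23, M = 0.

L* = 23, M* = 0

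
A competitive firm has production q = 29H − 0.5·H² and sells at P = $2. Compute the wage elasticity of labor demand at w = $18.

ε = -0.45

From P·MP_H = w with MP_H = 29 − H, labor demand is H(w) = 29 − w/2.
dH/dw = −1/(2) = -0.5.
At w = 18, H = 20, so ε = (dH/dw)·(w/H) = (-0.5)·(18/20) = -0.45.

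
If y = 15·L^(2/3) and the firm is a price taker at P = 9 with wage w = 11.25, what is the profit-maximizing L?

L* = 512

MP_L = (2/3)·15·L^(-1/3) = 10·L^(-1/3).
Profit maximization for a price taker requires P·MP_L = w: 9·10·L^(-1/3) = 11.25.
So L^(-1/3) = 0.125, which gives L = 512.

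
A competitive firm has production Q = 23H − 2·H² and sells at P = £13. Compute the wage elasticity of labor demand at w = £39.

From P·MP_H = w with MP_H = 23 − 4H, labor demand is H(w) = (23 − w/13)/4.
dH/dw = −1/(52) = -1/52.
At w = 39, H = 5, so ε = (dH/dw)·(w/H) = (-1/52)·(39/5) = -0.15.

ε = -0.15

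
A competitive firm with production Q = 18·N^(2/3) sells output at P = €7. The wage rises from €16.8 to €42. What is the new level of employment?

N* = 8

From P·MP_N = w with MP_N = 12·N^(-1/3), the labor demand is N(w) = (84/w)^(3).
At w = 16.8: N = 125. At w = 42: N = 8.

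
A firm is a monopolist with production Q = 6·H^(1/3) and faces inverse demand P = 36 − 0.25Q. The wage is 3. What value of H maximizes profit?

Marginal revenue from the inverse demand is MR = 36 − 0.5Q.
The marginal product is MP_H = 2·H^(-2/3).
A monopolist hires until marginal revenue product equals the wage: MR·MP_H = w.
At H, Q = 6·H^(1/3). Substituting and solving: (36 − 3·H^(1/3))·2·H^(-2/3) = 3 gives H = 64.

H* = 64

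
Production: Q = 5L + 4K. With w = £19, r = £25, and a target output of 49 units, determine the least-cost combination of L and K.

The inputs are perfect substitutes, so the firm uses whichever has the lower cost per unit of output.
Cost per unit of output via L is w/5 = 3.8; via K it is r/4 = 6.25. L is cheaper.
Producing Q = 49 with L alone: L = 9.8, K = 0.

L* = 9.8, K* = 0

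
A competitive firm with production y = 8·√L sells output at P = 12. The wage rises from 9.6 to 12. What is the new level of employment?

L* = 16

From P·MP_L = w with MP_L = 4·L^(-1/2), the labor demand is L(w) = (48/w)^(2).
At w = 9.6: L = 25. At w = 12: L = 16.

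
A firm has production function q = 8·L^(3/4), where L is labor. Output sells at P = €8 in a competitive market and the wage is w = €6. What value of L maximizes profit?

L* = 4096

MP_L = (3/4)·8·L^(-1/4) = 6·L^(-1/4).
Profit maximization for a price taker requires P·MP_L = w: 8·6·L^(-1/4) = 6.
So L^(-1/4) = 0.125, which gives L = 4096.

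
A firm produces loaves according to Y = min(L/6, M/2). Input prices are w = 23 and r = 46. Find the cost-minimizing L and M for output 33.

With a fixed-proportions technology, the cost-minimizing bundle uses no slack in either input: L/6 = M/2 = Y.
So L = 6·33 = 198 and M = 2·33 = 66.

L* = 198, M* = 66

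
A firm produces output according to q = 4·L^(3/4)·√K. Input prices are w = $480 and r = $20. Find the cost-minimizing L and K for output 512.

Cost minimization requires the marginal rate of technical substitution to equal the input-price ratio: MP_L/MP_K = w/r.
Here MP_L/MP_K = (3/4)·(K/L)/(1/2) = 1.5·(K/L). Setting this equal to 480/20 = 24 gives K = 16L.
Substituting into q = 512: 4·L^(3/4)·(16L)^(1/2) = 512.
Solving, L = 16 and K = 256.

L* = 16, K* = 256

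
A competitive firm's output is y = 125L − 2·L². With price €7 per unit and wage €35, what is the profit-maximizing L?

The marginal product of L is MP_L = 125 − 4L.
A price-taking firm hires until the value of the marginal product equals the wage: P·MP_L = w, so 7·(125 − 4L) = 35.
Then 125 − 4L = 5, giving L = 30.

L* = 30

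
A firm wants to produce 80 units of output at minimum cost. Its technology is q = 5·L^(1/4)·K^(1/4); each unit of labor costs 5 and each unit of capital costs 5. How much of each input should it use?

Cost minimization requires the marginal rate of technical substitution to equal the input-price ratio: MP_L/MP_K = w/r.
Here MP_L/MP_K = (1/4)·(K/L)/(1/4) = (K/L). Setting this equal to 5/5 = 1 gives K = L.
Substituting into q = 80: 5·L^(1/4)·(L)^(1/4) = 80.
Solving, L = 256 and K = 256.

L* = 256, K* = 256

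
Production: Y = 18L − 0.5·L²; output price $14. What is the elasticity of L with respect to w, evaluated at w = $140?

From P·MP_L = w with MP_L = 18 − L, labor demand is L(w) = 18 − w/14.
dL/dw = −1/(14) = -1/14.
At w = 140, L = 8, so ε = (dL/dw)·(w/L) = (-1/14)·(140/8) = -1.25.

ε = -1.25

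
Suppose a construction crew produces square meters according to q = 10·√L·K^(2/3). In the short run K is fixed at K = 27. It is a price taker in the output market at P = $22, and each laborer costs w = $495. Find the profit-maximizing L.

With K = 27, MP_L = (1/2)·10·L^(-1/2)·27^(2/3) = 45·L^(-1/2).
Profit maximization for a price taker requires P·MP_L = w: 22·45·L^(-1/2) = 495.
So L^(-1/2) = 0.5, which gives L = 4.

L* = 4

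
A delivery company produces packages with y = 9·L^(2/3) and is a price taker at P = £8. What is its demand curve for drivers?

MP_L = (2/3)·9·L^(-1/3) = 6·L^(-1/3).
Setting P·MP_L = w: 48·L^(-1/3) = w.
Solving for L: L^(-1/3) = w/48, so L = (48/w)^(3).

L(w) = 110592/w³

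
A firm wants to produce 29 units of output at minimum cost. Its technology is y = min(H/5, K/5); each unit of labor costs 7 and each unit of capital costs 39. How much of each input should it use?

H* = 145, K* = 145

With a fixed-proportions technology, the cost-minimizing bundle uses no slack in either input: H/5 = K/5 = y.
So H = 5·29 = 145 and K = 5·29 = 145.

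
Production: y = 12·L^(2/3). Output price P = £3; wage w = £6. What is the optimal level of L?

L* = 64

MP_L = (2/3)·12·L^(-1/3) = 8·L^(-1/3).
Profit maximization for a price taker requires P·MP_L = w: 3·8·L^(-1/3) = 6.
So L^(-1/3) = 0.25, which gives L = 64.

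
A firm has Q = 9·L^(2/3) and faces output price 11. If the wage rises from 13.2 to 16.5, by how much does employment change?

ΔL = -61

From P·MP_L = w with MP_L = 6·L^(-1/3), the labor demand is L(w) = (66/w)^(3).
At w = 13.2: L = 125. At w = 16.5: L = 64.
ΔL = 64 − 125 = -61.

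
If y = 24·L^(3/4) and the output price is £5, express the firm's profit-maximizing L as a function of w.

L(w) = (90/w)^(4)

MP_L = (3/4)·24·L^(-1/4) = 18·L^(-1/4).
Setting P·MP_L = w: 90·L^(-1/4) = w.
Solving for L: L^(-1/4) = w/90, so L = (90/w)^(4).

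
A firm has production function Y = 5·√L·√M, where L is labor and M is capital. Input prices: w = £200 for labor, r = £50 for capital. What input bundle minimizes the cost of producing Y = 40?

Cost minimization requires the marginal rate of technical substitution to equal the input-price ratio: MP_L/MP_M = w/r.
Here MP_L/MP_M = (1/2)·(M/L)/(1/2) = (M/L). Setting this equal to 200/50 = 4 gives M = 4L.
Substituting into Y = 40: 5·L^(1/2)·(4L)^(1/2) = 40.
Solving, L = 4 and M = 16.

L* = 4, M* = 16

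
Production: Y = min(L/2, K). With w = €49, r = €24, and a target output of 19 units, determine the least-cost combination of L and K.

With a fixed-proportions technology, the cost-minimizing bundle uses no slack in either input: L/2 = K = Y.
So L = 2·19 = 38 and K = 19.

L* = 38, K* = 19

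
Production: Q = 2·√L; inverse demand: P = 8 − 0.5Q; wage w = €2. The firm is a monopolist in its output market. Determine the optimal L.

L* = 4

Marginal revenue from the inverse demand is MR = 8 − Q.
The marginal product is MP_L = L^(-1/2).
A monopolist hires until marginal revenue product equals the wage: MR·MP_L = w.
At L, Q = 2·√L. Substituting and solving: (8 − 2·√L)·L^(-1/2) = 2 gives L = 4.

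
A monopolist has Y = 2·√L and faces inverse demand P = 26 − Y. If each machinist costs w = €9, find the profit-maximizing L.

Marginal revenue from the inverse demand is MR = 26 − 2Y.
The marginal product is MP_L = L^(-1/2).
A monopolist hires until marginal revenue product equals the wage: MR·MP_L = w.
At L, Y = 2·√L. Substituting and solving: (26 − 4·√L)·L^(-1/2) = 9 gives L = 4.

L* = 4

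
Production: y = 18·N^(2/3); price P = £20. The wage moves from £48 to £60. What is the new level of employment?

From P·MP_N = w with MP_N = 12·N^(-1/3), the labor demand is N(w) = (240/w)^(3).
At w = 48: N = 125. At w = 60: N = 64.

N* = 64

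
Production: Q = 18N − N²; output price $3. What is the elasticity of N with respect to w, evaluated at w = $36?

From P·MP_N = w with MP_N = 18 − 2N, labor demand is N(w) = (18 − w/3)/2.
dN/dw = −1/(6) = -1/6.
At w = 36, N = 3, so ε = (dN/dw)·(w/N) = (-1/6)·(36/3) = -2.

ε = -2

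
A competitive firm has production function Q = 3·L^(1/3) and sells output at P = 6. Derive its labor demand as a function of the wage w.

MP_L = (1/3)·3·L^(-2/3) = L^(-2/3).
Setting P·MP_L = w: 6·L^(-2/3) = w.
Solving for L: L^(-2/3) = w/6, so L = (6/w)^(3/2).

L(w) = (6/w)^(3/2)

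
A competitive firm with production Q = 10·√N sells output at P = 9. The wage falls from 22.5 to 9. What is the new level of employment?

From P·MP_N = w with MP_N = 5·N^(-1/2), the labor demand is N(w) = (45/w)^(2).
At w = 22.5: N = 4. At w = 9: N = 25.

N* = 25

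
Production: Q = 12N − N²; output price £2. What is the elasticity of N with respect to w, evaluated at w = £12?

From P·MP_N = w with MP_N = 12 − 2N, labor demand is N(w) = (12 − w/2)/2.
dN/dw = −1/(4) = -0.25.
At w = 12, N = 3, so ε = (dN/dw)·(w/N) = (-0.25)·(12/3) = -1.

ε = -1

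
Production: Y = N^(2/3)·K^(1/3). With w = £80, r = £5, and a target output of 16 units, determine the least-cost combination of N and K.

Cost minimization requires the marginal rate of technical substitution to equal the input-price ratio: MP_N/MP_K = w/r.
Here MP_N/MP_K = (2/3)·(K/N)/(1/3) = 2·(K/N). Setting this equal to 80/5 = 16 gives K = 8N.
Substituting into Y = 16: N^(2/3)·(8N)^(1/3) = 16.
Solving, N = 8 and K = 64.

N* = 8, K* = 64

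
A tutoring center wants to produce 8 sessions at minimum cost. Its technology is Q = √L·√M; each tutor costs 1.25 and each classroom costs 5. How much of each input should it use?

Cost minimization requires the marginal rate of technical substitution to equal the input-price ratio: MP_L/MP_M = w/r.
Here MP_L/MP_M = (1/2)·(M/L)/(1/2) = (M/L). Setting this equal to 1.25/5 = 0.25 gives M = 0.25L.
Substituting into Q = 8: L^(1/2)·(0.25L)^(1/2) = 8.
Solving, L = 16 and M = 4.

L* = 16, M* = 4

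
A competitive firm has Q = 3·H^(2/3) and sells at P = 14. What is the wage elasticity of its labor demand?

ε = -3

MP_H = (2/3)·3·H^(-1/3), so P·MP_H = w gives 28·H^(-1/3) = w.
Solving, H(w) = (28/w)^(3). This is a constant-elasticity form: H ∝ w^(−3), so ε = −3.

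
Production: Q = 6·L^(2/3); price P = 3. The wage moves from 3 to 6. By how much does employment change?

ΔL = -56

From P·MP_L = w with MP_L = 4·L^(-1/3), the labor demand is L(w) = (12/w)^(3).
At w = 3: L = 64. At w = 6: L = 8.
ΔL = 8 − 64 = -56.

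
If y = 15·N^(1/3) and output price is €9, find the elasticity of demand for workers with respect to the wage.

ε = -1.5

MP_N = (1/3)·15·N^(-2/3), so P·MP_N = w gives 45·N^(-2/3) = w.
Solving, N(w) = (45/w)^(3/2). This is a constant-elasticity form: N ∝ w^(−3/2), so ε = −3/2.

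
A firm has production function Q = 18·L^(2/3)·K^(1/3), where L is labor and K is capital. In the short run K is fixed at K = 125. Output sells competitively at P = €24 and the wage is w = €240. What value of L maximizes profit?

With K = 125, MP_L = (2/3)·18·L^(-1/3)·125^(1/3) = 60·L^(-1/3).
Profit maximization for a price taker requires P·MP_L = w: 24·60·L^(-1/3) = 240.
So L^(-1/3) = 1/6, which gives L = 216.

L* = 216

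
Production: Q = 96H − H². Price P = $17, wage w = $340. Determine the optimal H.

The marginal product of H is MP_H = 96 − 2H.
A price-taking firm hires until the value of the marginal product equals the wage: P·MP_H = w, so 17·(96 − 2H) = 340.
Then 96 − 2H = 20, giving H = 38.

H* = 38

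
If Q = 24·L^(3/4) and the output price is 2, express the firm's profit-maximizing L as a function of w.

L(w) = 1679616/w^(4)

MP_L = (3/4)·24·L^(-1/4) = 18·L^(-1/4).
Setting P·MP_L = w: 36·L^(-1/4) = w.
Solving for L: L^(-1/4) = w/36, so L = (36/w)^(4).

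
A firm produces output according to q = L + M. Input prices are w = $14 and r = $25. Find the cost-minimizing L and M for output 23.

L* = 23, M* = 0

The inputs are perfect substitutes, so the firm uses whichever has the lower cost per unit of output.
Cost per unit of output via L is 14; via M it is 25. L is cheaper.
Producing q = 23 with L alone: L = 23, M = 0.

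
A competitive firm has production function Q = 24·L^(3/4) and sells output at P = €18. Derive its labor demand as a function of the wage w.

MP_L = (3/4)·24·L^(-1/4) = 18·L^(-1/4).
Setting P·MP_L = w: 324·L^(-1/4) = w.
Solving for L: L^(-1/4) = w/324, so L = (324/w)^(4).

L(w) = (324/w)^(4)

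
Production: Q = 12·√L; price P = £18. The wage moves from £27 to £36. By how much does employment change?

From P·MP_L = w with MP_L = 6·L^(-1/2), the labor demand is L(w) = (108/w)^(2).
At w = 27: L = 16. At w = 36: L = 9.
ΔL = 9 − 16 = -7.

ΔL = -7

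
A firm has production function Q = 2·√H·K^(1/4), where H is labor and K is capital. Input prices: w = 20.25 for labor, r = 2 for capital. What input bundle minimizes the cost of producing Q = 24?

Cost minimization requires the marginal rate of technical substitution to equal the input-price ratio: MP_H/MP_K = w/r.
Here MP_H/MP_K = (1/2)·(K/H)/(1/4) = 2·(K/H). Setting this equal to 20.25/2 = 10.125 gives K = 5.0625H.
Substituting into Q = 24: 2·H^(1/2)·(5.0625H)^(1/4) = 24.
Solving, H = 16 and K = 81.

H* = 16, K* = 81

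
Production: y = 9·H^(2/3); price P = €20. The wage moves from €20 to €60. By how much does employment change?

From P·MP_H = w with MP_H = 6·H^(-1/3), the labor demand is H(w) = (120/w)^(3).
At w = 20: H = 216. At w = 60: H = 8.
ΔH = 8 − 216 = -208.

ΔH = -208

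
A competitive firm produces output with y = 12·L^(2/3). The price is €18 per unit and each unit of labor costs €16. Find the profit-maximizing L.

L* = 729

MP_L = (2/3)·12·L^(-1/3) = 8·L^(-1/3).
Profit maximization for a price taker requires P·MP_L = w: 18·8·L^(-1/3) = 16.
So L^(-1/3) = 1/9, which gives L = 729.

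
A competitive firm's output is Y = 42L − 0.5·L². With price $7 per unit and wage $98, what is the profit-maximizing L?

L* = 28

The marginal product of L is MP_L = 42 − L.
A price-taking firm hires until the value of the marginal product equals the wage: P·MP_L = w, so 7·(42 − L) = 98.
Then 42 − L = 14, giving L = 28.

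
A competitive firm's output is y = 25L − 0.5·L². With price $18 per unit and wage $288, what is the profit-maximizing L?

L* = 9

The marginal product of L is MP_L = 25 − L.
A price-taking firm hires until the value of the marginal product equals the wage: P·MP_L = w, so 18·(25 − L) = 288.
Then 25 − L = 16, giving L = 9.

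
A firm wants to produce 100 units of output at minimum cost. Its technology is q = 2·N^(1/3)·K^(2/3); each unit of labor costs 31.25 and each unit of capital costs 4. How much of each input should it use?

N* = 8, K* = 125

Cost minimization requires the marginal rate of technical substitution to equal the input-price ratio: MP_N/MP_K = w/r.
Here MP_N/MP_K = (1/3)·(K/N)/(2/3) = 0.5·(K/N). Setting this equal to 31.25/4 = 7.8125 gives K = 15.625N.
Substituting into q = 100: 2·N^(1/3)·(15.625N)^(2/3) = 100.
Solving, N = 8 and K = 125.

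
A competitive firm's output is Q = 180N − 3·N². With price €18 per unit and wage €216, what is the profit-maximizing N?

The marginal product of N is MP_N = 180 − 6N.
A price-taking firm hires until the value of the marginal product equals the wage: P·MP_N = w, so 18·(180 − 6N) = 216.
Then 180 − 6N = 12, giving N = 28.

N* = 28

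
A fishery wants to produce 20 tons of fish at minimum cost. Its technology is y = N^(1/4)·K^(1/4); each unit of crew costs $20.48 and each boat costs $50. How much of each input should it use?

Cost minimization requires the marginal rate of technical substitution to equal the input-price ratio: MP_N/MP_K = w/r.
Here MP_N/MP_K = (1/4)·(K/N)/(1/4) = (K/N). Setting this equal to 20.48/50 = 0.4096 gives K = 0.4096N.
Substituting into y = 20: N^(1/4)·(0.4096N)^(1/4) = 20.
Solving, N = 625 and K = 256.

N* = 625, K* = 256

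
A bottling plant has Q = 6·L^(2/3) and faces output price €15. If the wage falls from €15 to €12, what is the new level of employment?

L* = 125

From P·MP_L = w with MP_L = 4·L^(-1/3), the labor demand is L(w) = (60/w)^(3).
At w = 15: L = 64. At w = 12: L = 125.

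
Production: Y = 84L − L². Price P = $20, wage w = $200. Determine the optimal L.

The marginal product of L is MP_L = 84 − 2L.
A price-taking firm hires until the value of the marginal product equals the wage: P·MP_L = w, so 20·(84 − 2L) = 200.
Then 84 − 2L = 10, giving L = 37.

L* = 37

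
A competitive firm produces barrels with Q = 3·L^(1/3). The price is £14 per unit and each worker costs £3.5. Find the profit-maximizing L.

L* = 8

MP_L = (1/3)·3·L^(-2/3) = L^(-2/3).
Profit maximization for a price taker requires P·MP_L = w: 14·L^(-2/3) = 3.5.
So L^(-2/3) = 0.25, which gives L = 8.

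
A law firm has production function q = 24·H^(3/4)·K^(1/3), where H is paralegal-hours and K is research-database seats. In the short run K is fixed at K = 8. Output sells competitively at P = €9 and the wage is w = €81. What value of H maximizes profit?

With K = 8, MP_H = (3/4)·24·H^(-1/4)·8^(1/3) = 36·H^(-1/4).
Profit maximization for a price taker requires P·MP_H = w: 9·36·H^(-1/4) = 81.
So H^(-1/4) = 0.25, which gives H = 256.

H* = 256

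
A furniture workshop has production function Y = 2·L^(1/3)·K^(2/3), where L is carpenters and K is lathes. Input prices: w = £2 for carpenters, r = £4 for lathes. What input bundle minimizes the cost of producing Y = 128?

Cost minimization requires the marginal rate of technical substitution to equal the input-price ratio: MP_L/MP_K = w/r.
Here MP_L/MP_K = (1/3)·(K/L)/(2/3) = 0.5·(K/L). Setting this equal to 2/4 = 0.5 gives K = L.
Substituting into Y = 128: 2·L^(1/3)·(L)^(2/3) = 128.
Solving, L = 64 and K = 64.

L* = 64, K* = 64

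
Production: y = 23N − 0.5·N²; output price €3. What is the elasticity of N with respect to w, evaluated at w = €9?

ε = -0.15

From P·MP_N = w with MP_N = 23 − N, labor demand is N(w) = 23 − w/3.
dN/dw = −1/(3) = -1/3.
At w = 9, N = 20, so ε = (dN/dw)·(w/N) = (-1/3)·(9/20) = -0.15.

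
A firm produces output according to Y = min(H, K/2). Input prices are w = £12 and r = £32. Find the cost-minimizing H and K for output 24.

H* = 24, K* = 48

With a fixed-proportions technology, the cost-minimizing bundle uses no slack in either input: H = K/2 = Y.
So H = 24 and K = 2·24 = 48.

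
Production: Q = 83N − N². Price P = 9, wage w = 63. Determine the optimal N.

The marginal product of N is MP_N = 83 − 2N.
A price-taking firm hires until the value of the marginal product equals the wage: P·MP_N = w, so 9·(83 − 2N) = 63.
Then 83 − 2N = 7, giving N = 38.

N* = 38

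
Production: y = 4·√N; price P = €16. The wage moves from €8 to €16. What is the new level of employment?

N* = 4

From P·MP_N = w with MP_N = 2·N^(-1/2), the labor demand is N(w) = (32/w)^(2).
At w = 8: N = 16. At w = 16: N = 4.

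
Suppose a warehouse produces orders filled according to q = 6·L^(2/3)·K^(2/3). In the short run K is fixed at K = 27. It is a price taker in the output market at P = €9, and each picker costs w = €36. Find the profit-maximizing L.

L* = 729

With K = 27, MP_L = (2/3)·6·L^(-1/3)·27^(2/3) = 36·L^(-1/3).
Profit maximization for a price taker requires P·MP_L = w: 9·36·L^(-1/3) = 36.
So L^(-1/3) = 1/9, which gives L = 729.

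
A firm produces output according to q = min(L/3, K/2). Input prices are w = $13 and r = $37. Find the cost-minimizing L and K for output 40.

With a fixed-proportions technology, the cost-minimizing bundle uses no slack in either input: L/3 = K/2 = q.
So L = 3·40 = 120 and K = 2·40 = 80.

L* = 120, K* = 80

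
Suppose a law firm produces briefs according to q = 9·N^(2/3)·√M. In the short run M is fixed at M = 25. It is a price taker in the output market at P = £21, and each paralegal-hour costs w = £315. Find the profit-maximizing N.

N* = 8

With M = 25, MP_N = (2/3)·9·N^(-1/3)·25^(1/2) = 30·N^(-1/3).
Profit maximization for a price taker requires P·MP_N = w: 21·30·N^(-1/3) = 315.
So N^(-1/3) = 0.5, which gives N = 8.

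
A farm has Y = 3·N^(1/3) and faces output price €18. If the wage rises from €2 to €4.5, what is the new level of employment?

N* = 8

From P·MP_N = w with MP_N = N^(-2/3), the labor demand is N(w) = (18/w)^(3/2).
At w = 2: N = 27. At w = 4.5: N = 8.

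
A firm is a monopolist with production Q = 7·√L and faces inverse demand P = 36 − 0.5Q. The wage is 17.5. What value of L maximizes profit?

L* = 9

Marginal revenue from the inverse demand is MR = 36 − Q.
The marginal product is MP_L = 3.5·L^(-1/2).
A monopolist hires until marginal revenue product equals the wage: MR·MP_L = w.
At L, Q = 7·√L. Substituting and solving: (36 − 7·√L)·3.5·L^(-1/2) = 17.5 gives L = 9.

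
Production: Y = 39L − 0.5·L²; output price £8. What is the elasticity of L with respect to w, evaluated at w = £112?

From P·MP_L = w with MP_L = 39 − L, labor demand is L(w) = 39 − w/8.
dL/dw = −1/(8) = -0.125.
At w = 112, L = 25, so ε = (dL/dw)·(w/L) = (-0.125)·(112/25) = -0.56.

ε = -0.56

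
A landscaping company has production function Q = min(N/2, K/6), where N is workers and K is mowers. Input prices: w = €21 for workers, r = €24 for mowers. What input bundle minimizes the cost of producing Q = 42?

With a fixed-proportions technology, the cost-minimizing bundle uses no slack in either input: N/2 = K/6 = Q.
So N = 2·42 = 84 and K = 6·42 = 252.

N* = 84, K* = 252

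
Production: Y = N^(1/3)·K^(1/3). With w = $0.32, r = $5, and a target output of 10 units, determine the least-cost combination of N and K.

N* = 125, K* = 8

Cost minimization requires the marginal rate of technical substitution to equal the input-price ratio: MP_N/MP_K = w/r.
Here MP_N/MP_K = (1/3)·(K/N)/(1/3) = (K/N). Setting this equal to 0.32/5 = 0.064 gives K = 0.064N.
Substituting into Y = 10: N^(1/3)·(0.064N)^(1/3) = 10.
Solving, N = 125 and K = 8.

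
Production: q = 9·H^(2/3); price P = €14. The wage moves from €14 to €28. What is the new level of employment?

H* = 27

From P·MP_H = w with MP_H = 6·H^(-1/3), the labor demand is H(w) = (84/w)^(3).
At w = 14: H = 216. At w = 28: H = 27.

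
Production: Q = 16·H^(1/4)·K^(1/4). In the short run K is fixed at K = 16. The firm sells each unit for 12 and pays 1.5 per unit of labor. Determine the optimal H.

With K = 16, MP_H = (1/4)·16·H^(-3/4)·16^(1/4) = 8·H^(-3/4).
Profit maximization for a price taker requires P·MP_H = w: 12·8·H^(-3/4) = 1.5.
So H^(-3/4) = 0.015625, which gives H = 256.

H* = 256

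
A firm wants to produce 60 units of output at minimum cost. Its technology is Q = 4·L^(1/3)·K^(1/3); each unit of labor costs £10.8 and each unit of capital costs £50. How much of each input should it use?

L* = 125, K* = 27

Cost minimization requires the marginal rate of technical substitution to equal the input-price ratio: MP_L/MP_K = w/r.
Here MP_L/MP_K = (1/3)·(K/L)/(1/3) = (K/L). Setting this equal to 10.8/50 = 0.216 gives K = 0.216L.
Substituting into Q = 60: 4·L^(1/3)·(0.216L)^(1/3) = 60.
Solving, L = 125 and K = 27.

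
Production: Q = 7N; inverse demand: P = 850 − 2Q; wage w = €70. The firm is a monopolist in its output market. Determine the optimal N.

Marginal revenue from the inverse demand is MR = 850 − 4Q.
The marginal product is MP_N = 7.
A monopolist hires until marginal revenue product equals the wage: MR·MP_N = w.
(850 − 28N)·7 = 70, so N = 30.

N* = 30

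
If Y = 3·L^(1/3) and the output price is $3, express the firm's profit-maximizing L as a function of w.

MP_L = (1/3)·3·L^(-2/3) = L^(-2/3).
Setting P·MP_L = w: 3·L^(-2/3) = w.
Solving for L: L^(-2/3) = w/3, so L = (3/w)^(3/2).

L(w) = (3/w)^(3/2)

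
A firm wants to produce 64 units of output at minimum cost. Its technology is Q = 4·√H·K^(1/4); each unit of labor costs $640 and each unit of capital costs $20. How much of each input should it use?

Cost minimization requires the marginal rate of technical substitution to equal the input-price ratio: MP_H/MP_K = w/r.
Here MP_H/MP_K = (1/2)·(K/H)/(1/4) = 2·(K/H). Setting this equal to 640/20 = 32 gives K = 16H.
Substituting into Q = 64: 4·H^(1/2)·(16H)^(1/4) = 64.
Solving, H = 16 and K = 256.

H* = 16, K* = 256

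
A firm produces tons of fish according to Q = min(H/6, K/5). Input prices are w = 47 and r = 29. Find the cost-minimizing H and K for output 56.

H* = 336, K* = 280

With a fixed-proportions technology, the cost-minimizing bundle uses no slack in either input: H/6 = K/5 = Q.
So H = 6·56 = 336 and K = 5·56 = 280.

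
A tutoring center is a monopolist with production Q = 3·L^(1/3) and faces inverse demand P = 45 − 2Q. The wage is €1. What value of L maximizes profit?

Marginal revenue from the inverse demand is MR = 45 − 4Q.
The marginal product is MP_L = L^(-2/3).
A monopolist hires until marginal revenue product equals the wage: MR·MP_L = w.
At L, Q = 3·L^(1/3). Substituting and solving: (45 − 12·L^(1/3))·L^(-2/3) = 1 gives L = 27.

L* = 27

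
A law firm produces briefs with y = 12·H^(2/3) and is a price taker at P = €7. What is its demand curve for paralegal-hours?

MP_H = (2/3)·12·H^(-1/3) = 8·H^(-1/3).
Setting P·MP_H = w: 56·H^(-1/3) = w.
Solving for H: H^(-1/3) = w/56, so H = (56/w)^(3).

H(w) = 175616/w³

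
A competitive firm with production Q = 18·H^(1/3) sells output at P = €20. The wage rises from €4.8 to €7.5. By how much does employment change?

From P·MP_H = w with MP_H = 6·H^(-2/3), the labor demand is H(w) = (120/w)^(3/2).
At w = 4.8: H = 125. At w = 7.5: H = 64.
ΔH = 64 − 125 = -61.

ΔH = -61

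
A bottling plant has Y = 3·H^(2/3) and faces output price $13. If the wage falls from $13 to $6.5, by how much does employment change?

ΔH = 56

From P·MP_H = w with MP_H = 2·H^(-1/3), the labor demand is H(w) = (26/w)^(3).
At w = 13: H = 8. At w = 6.5: H = 64.
ΔH = 64 − 8 = 56.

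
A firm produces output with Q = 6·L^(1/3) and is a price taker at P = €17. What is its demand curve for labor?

L(w) = (34/w)^(3/2)

MP_L = (1/3)·6·L^(-2/3) = 2·L^(-2/3).
Setting P·MP_L = w: 34·L^(-2/3) = w.
Solving for L: L^(-2/3) = w/34, so L = (34/w)^(3/2).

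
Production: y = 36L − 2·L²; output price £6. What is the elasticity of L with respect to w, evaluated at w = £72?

From P·MP_L = w with MP_L = 36 − 4L, labor demand is L(w) = (36 − w/6)/4.
dL/dw = −1/(24) = -1/24.
At w = 72, L = 6, so ε = (dL/dw)·(w/L) = (-1/24)·(72/6) = -0.5.

ε = -0.5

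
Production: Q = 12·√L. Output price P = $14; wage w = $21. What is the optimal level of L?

MP_L = (1/2)·12·L^(-1/2) = 6·L^(-1/2).
Profit maximization for a price taker requires P·MP_L = w: 14·6·L^(-1/2) = 21.
So L^(-1/2) = 0.25, which gives L = 16.

L* = 16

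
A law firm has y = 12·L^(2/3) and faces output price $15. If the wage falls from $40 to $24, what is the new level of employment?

L* = 125

From P·MP_L = w with MP_L = 8·L^(-1/3), the labor demand is L(w) = (120/w)^(3).
At w = 40: L = 27. At w = 24: L = 125.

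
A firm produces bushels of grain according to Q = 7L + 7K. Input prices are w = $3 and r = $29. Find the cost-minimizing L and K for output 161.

L* = 23, K* = 0

The inputs are perfect substitutes, so the firm uses whichever has the lower cost per unit of output.
Cost per unit of output via L is w/7 = 3/7; via K it is r/7 = 29/7. L is cheaper.
Producing Q = 161 with L alone: L = 23, K = 0.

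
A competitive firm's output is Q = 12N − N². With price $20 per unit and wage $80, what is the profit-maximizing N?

The marginal product of N is MP_N = 12 − 2N.
A price-taking firm hires until the value of the marginal product equals the wage: P·MP_N = w, so 20·(12 − 2N) = 80.
Then 12 − 2N = 4, giving N = 4.

N* = 4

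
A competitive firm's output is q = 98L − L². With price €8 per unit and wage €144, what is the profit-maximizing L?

L* = 40

The marginal product of L is MP_L = 98 − 2L.
A price-taking firm hires until the value of the marginal product equals the wage: P·MP_L = w, so 8·(98 − 2L) = 144.
Then 98 − 2L = 18, giving L = 40.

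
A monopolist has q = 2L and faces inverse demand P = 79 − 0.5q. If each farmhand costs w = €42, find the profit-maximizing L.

L* = 29

Marginal revenue from the inverse demand is MR = 79 − q.
The marginal product is MP_L = 2.
A monopolist hires until marginal revenue product equals the wage: MR·MP_L = w.
(79 − 2L)·2 = 42, so L = 29.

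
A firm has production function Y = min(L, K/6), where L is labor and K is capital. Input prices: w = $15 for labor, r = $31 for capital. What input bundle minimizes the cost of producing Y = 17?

L* = 17, K* = 102

With a fixed-proportions technology, the cost-minimizing bundle uses no slack in either input: L = K/6 = Y.
So L = 17 and K = 6·17 = 102.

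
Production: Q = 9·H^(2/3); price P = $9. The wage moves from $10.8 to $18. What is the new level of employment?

H* = 27

From P·MP_H = w with MP_H = 6·H^(-1/3), the labor demand is H(w) = (54/w)^(3).
At w = 10.8: H = 125. At w = 18: H = 27.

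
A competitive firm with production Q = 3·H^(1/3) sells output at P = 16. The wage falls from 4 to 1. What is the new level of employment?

H* = 64

From P·MP_H = w with MP_H = H^(-2/3), the labor demand is H(w) = (16/w)^(3/2).
At w = 4: H = 8. At w = 1: H = 64.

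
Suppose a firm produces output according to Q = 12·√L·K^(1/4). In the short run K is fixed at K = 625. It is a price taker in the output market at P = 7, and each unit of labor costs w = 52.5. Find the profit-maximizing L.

With K = 625, MP_L = (1/2)·12·L^(-1/2)·625^(1/4) = 30·L^(-1/2).
Profit maximization for a price taker requires P·MP_L = w: 7·30·L^(-1/2) = 52.5.
So L^(-1/2) = 0.25, which gives L = 16.

L* = 16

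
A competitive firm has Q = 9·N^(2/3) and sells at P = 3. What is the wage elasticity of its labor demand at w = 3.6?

MP_N = (2/3)·9·N^(-1/3), so P·MP_N = w gives 18·N^(-1/3) = w.
Solving, N(w) = (18/w)^(3). This is a constant-elasticity form: N ∝ w^(−3), so ε = −3.

ε = -3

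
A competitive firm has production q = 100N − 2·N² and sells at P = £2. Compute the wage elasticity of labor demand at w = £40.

ε = -0.25

From P·MP_N = w with MP_N = 100 − 4N, labor demand is N(w) = (100 − w/2)/4.
dN/dw = −1/(8) = -0.125.
At w = 40, N = 20, so ε = (dN/dw)·(w/N) = (-0.125)·(40/20) = -0.25.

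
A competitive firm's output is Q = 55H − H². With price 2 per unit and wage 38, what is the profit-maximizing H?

H* = 18

The marginal product of H is MP_H = 55 − 2H.
A price-taking firm hires until the value of the marginal product equals the wage: P·MP_H = w, so 2·(55 − 2H) = 38.
Then 55 − 2H = 19, giving H = 18.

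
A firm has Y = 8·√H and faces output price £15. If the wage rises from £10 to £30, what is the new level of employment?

From P·MP_H = w with MP_H = 4·H^(-1/2), the labor demand is H(w) = (60/w)^(2).
At w = 10: H = 36. At w = 30: H = 4.

H* = 4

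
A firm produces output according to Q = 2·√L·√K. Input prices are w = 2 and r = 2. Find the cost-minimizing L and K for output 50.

L* = 25, K* = 25

Cost minimization requires the marginal rate of technical substitution to equal the input-price ratio: MP_L/MP_K = w/r.
Here MP_L/MP_K = (1/2)·(K/L)/(1/2) = (K/L). Setting this equal to 2/2 = 1 gives K = L.
Substituting into Q = 50: 2·L^(1/2)·(L)^(1/2) = 50.
Solving, L = 25 and K = 25.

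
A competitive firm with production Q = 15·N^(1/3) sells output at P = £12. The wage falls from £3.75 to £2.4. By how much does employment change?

From P·MP_N = w with MP_N = 5·N^(-2/3), the labor demand is N(w) = (60/w)^(3/2).
At w = 3.75: N = 64. At w = 2.4: N = 125.
ΔN = 125 − 64 = 61.

ΔN = 61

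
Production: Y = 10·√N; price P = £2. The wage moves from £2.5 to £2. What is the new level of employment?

From P·MP_N = w with MP_N = 5·N^(-1/2), the labor demand is N(w) = (10/w)^(2).
At w = 2.5: N = 16. At w = 2: N = 25.

N* = 25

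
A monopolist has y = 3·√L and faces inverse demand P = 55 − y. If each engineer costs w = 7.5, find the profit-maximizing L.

L* = 25

Marginal revenue from the inverse demand is MR = 55 − 2y.
The marginal product is MP_L = 1.5·L^(-1/2).
A monopolist hires until marginal revenue product equals the wage: MR·MP_L = w.
At L, y = 3·√L. Substituting and solving: (55 − 6·√L)·1.5·L^(-1/2) = 7.5 gives L = 25.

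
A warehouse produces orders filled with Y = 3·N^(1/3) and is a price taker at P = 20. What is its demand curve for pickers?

MP_N = (1/3)·3·N^(-2/3) = N^(-2/3).
Setting P·MP_N = w: 20·N^(-2/3) = w.
Solving for N: N^(-2/3) = w/20, so N = (20/w)^(3/2).

N(w) = (20/w)^(3/2)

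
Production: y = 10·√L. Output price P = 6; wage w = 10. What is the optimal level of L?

L* = 9

MP_L = (1/2)·10·L^(-1/2) = 5·L^(-1/2).
Profit maximization for a price taker requires P·MP_L = w: 6·5·L^(-1/2) = 10.
So L^(-1/2) = 1/3, which gives L = 9.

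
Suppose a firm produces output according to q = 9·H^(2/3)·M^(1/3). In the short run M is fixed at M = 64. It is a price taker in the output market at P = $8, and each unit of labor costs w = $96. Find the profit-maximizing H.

H* = 8

With M = 64, MP_H = (2/3)·9·H^(-1/3)·64^(1/3) = 24·H^(-1/3).
Profit maximization for a price taker requires P·MP_H = w: 8·24·H^(-1/3) = 96.
So H^(-1/3) = 0.5, which gives H = 8.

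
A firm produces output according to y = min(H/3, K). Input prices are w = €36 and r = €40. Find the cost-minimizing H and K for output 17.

H* = 51, K* = 17

With a fixed-proportions technology, the cost-minimizing bundle uses no slack in either input: H/3 = K = y.
So H = 3·17 = 51 and K = 17.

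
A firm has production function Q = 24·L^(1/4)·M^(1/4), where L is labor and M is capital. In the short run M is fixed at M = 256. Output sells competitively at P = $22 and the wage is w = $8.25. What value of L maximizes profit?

With M = 256, MP_L = (1/4)·24·L^(-3/4)·256^(1/4) = 24·L^(-3/4).
Profit maximization for a price taker requires P·MP_L = w: 22·24·L^(-3/4) = 8.25.
So L^(-3/4) = 0.015625, which gives L = 256.

L* = 256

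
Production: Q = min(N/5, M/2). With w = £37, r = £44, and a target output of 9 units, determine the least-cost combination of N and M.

With a fixed-proportions technology, the cost-minimizing bundle uses no slack in either input: N/5 = M/2 = Q.
So N = 5·9 = 45 and M = 2·9 = 18.

N* = 45, M* = 18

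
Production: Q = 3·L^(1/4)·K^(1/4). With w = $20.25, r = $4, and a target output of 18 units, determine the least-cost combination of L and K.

L* = 16, K* = 81

Cost minimization requires the marginal rate of technical substitution to equal the input-price ratio: MP_L/MP_K = w/r.
Here MP_L/MP_K = (1/4)·(K/L)/(1/4) = (K/L). Setting this equal to 20.25/4 = 5.0625 gives K = 5.0625L.
Substituting into Q = 18: 3·L^(1/4)·(5.0625L)^(1/4) = 18.
Solving, L = 16 and K = 81.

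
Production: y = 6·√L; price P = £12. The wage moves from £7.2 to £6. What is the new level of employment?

L* = 36

From P·MP_L = w with MP_L = 3·L^(-1/2), the labor demand is L(w) = (36/w)^(2).
At w = 7.2: L = 25. At w = 6: L = 36.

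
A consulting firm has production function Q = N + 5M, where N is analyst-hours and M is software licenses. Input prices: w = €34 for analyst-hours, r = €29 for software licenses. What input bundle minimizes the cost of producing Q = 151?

The inputs are perfect substitutes, so the firm uses whichever has the lower cost per unit of output.
Cost per unit of output via N is 34; via M it is 5.8. M is cheaper.
Producing Q = 151 with M alone: N = 0, M = 30.2.

N* = 0, M* = 30.2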